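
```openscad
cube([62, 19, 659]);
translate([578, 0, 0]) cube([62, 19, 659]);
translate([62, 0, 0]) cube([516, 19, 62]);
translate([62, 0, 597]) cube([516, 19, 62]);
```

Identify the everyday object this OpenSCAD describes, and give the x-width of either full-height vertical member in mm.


A picture frame. The border width is 62 mm.

Four thin pieces enclosing a rectangular opening — a picture frame. The two full-height stiles are 659 mm tall; the top rail sits at z = 597 and is 62 mm tall, so the border above the opening is 659 − 597 = 62 mm, matching the stile x-width.


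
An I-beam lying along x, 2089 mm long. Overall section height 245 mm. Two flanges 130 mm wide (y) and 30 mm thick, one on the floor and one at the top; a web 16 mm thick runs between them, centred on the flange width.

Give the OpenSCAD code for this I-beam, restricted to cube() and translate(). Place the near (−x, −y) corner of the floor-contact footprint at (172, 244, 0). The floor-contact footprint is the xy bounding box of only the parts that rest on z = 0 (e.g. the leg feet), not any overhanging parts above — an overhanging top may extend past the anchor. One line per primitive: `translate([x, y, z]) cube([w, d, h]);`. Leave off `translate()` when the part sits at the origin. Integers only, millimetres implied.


translate([172, 244, 0]) cube([2089, 130, 30]);
translate([172, 301, 30]) cube([2089, 16, 185]);
translate([172, 244, 215]) cube([2089, 130, 30]);


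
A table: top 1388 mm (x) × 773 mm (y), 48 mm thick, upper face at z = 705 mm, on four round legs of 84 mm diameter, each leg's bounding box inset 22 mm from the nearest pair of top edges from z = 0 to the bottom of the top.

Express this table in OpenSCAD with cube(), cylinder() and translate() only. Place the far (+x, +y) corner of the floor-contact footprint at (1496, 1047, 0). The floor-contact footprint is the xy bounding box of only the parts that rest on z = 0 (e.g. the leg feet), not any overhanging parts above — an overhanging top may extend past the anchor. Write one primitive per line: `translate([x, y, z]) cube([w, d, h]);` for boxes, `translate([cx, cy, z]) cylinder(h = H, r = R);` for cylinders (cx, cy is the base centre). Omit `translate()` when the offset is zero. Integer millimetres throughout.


translate([130, 296, 657]) cube([1388, 773, 48]);
translate([194, 360, 0]) cylinder(h = 657, r = 42);
translate([1454, 360, 0]) cylinder(h = 657, r = 42);
translate([194, 1005, 0]) cylinder(h = 657, r = 42);
translate([1454, 1005, 0]) cylinder(h = 657, r = 42);


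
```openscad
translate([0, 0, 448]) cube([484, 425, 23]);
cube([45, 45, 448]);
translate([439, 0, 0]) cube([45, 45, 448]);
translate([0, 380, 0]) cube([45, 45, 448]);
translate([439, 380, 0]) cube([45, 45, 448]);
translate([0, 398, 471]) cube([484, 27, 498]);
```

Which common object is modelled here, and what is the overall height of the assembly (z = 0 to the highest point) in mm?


A chair. The overall height is 969 mm.

A slab on four corner posts with a tall panel at the back — a chair. The seat slab sits at z = 448 with thickness 23, and the 498 mm backrest starts at the seat top, so the overall height is 448 + 23 + 498 = 969 mm.


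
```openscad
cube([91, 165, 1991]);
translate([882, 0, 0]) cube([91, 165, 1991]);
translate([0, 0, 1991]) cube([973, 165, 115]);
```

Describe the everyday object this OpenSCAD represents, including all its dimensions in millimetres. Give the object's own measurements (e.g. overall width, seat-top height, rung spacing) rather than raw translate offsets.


A door frame. The clear opening is 791 mm wide and 1991 mm high. Two 91 mm wide jambs, 165 mm deep, stand either side of the opening from the floor to the top of the opening. A 115 mm thick head sits across the top of both jambs, spanning the full outside width of the frame.


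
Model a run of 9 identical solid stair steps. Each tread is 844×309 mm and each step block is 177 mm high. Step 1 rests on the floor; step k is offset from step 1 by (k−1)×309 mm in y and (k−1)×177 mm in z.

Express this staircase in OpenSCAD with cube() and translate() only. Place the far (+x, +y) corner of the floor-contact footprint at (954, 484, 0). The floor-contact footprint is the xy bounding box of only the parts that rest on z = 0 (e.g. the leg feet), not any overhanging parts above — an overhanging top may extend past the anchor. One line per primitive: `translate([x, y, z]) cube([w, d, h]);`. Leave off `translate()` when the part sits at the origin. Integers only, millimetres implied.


translate([110, 175, 0]) cube([844, 309, 177]);
translate([110, 484, 177]) cube([844, 309, 177]);
translate([110, 793, 354]) cube([844, 309, 177]);
translate([110, 1102, 531]) cube([844, 309, 177]);
translate([110, 1411, 708]) cube([844, 309, 177]);
translate([110, 1720, 885]) cube([844, 309, 177]);
translate([110, 2029, 1062]) cube([844, 309, 177]);
translate([110, 2338, 1239]) cube([844, 309, 177]);
translate([110, 2647, 1416]) cube([844, 309, 177]);


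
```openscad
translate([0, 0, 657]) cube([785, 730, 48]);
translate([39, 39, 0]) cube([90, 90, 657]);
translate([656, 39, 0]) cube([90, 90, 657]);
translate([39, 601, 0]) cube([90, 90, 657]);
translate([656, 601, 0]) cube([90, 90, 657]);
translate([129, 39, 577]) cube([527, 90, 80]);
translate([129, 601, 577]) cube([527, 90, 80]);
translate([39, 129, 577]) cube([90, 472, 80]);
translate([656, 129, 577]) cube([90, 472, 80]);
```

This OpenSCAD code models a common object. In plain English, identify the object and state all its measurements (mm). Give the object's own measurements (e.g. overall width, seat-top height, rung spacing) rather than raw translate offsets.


A rectangular dining table. The top is 785×730×48 mm with its upper surface at z = 705 mm. It stands on four 90×90 mm square legs, each inset 39 mm from the nearest pair of top edges, running from the floor to the underside of the top. Four apron rails, 90 mm thick and 80 mm tall, run between adjacent legs with their top edges flush with the underside of the top and their outer faces flush with the legs' outer faces.


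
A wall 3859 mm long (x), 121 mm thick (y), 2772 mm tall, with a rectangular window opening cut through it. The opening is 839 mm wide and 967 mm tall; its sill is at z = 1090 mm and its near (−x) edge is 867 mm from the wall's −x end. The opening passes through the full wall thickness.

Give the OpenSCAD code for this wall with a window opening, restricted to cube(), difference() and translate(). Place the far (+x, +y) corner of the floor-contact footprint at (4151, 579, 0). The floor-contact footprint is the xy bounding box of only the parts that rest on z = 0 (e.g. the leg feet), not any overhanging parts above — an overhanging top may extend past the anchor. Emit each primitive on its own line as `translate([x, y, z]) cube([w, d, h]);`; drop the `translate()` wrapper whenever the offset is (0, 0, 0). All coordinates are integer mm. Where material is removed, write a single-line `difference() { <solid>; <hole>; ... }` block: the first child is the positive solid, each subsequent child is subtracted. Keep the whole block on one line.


difference() { translate([292, 458, 0]) cube([3859, 121, 2772]); translate([1159, 458, 1090]) cube([839, 121, 967]); }


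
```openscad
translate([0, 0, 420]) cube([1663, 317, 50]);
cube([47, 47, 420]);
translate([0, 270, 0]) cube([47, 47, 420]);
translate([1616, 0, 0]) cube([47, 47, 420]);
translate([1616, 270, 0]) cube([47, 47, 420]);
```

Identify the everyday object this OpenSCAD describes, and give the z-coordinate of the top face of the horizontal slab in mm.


A bench. The seat-top height is 470 mm.

A long slab on four corner posts — a bench. The slab sits at z = 420 with thickness 50, so the top is 420 + 50 = 470 mm.


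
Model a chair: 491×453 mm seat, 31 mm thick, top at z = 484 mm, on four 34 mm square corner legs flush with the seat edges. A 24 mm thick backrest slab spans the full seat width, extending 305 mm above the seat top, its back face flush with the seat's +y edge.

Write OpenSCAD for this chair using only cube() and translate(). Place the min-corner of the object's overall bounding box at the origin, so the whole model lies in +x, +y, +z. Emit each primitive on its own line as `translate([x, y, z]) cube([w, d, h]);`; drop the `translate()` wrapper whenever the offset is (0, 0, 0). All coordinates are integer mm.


translate([0, 0, 453]) cube([491, 453, 31]);
cube([34, 34, 453]);
translate([457, 0, 0]) cube([34, 34, 453]);
translate([0, 419, 0]) cube([34, 34, 453]);
translate([457, 419, 0]) cube([34, 34, 453]);
translate([0, 429, 484]) cube([491, 24, 305]);


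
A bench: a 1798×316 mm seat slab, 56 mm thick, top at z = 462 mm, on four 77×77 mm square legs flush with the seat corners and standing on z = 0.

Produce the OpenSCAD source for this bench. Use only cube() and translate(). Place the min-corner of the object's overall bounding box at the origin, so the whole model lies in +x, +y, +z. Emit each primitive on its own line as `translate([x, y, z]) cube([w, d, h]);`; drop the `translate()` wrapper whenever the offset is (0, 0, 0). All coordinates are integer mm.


translate([0, 0, 406]) cube([1798, 316, 56]);
cube([77, 77, 406]);
translate([0, 239, 0]) cube([77, 77, 406]);
translate([1721, 0, 0]) cube([77, 77, 406]);
translate([1721, 239, 0]) cube([77, 77, 406]);


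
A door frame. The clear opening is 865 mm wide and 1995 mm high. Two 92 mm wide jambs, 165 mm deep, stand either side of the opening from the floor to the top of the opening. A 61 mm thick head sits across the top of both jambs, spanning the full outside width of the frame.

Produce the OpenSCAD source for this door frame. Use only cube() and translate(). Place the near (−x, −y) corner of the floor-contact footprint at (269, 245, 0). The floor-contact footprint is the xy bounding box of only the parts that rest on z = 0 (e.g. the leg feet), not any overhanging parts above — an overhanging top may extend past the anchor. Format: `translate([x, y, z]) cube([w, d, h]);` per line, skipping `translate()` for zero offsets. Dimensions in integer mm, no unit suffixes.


translate([269, 245, 0]) cube([92, 165, 1995]);
translate([1226, 245, 0]) cube([92, 165, 1995]);
translate([269, 245, 1995]) cube([1049, 165, 61]);


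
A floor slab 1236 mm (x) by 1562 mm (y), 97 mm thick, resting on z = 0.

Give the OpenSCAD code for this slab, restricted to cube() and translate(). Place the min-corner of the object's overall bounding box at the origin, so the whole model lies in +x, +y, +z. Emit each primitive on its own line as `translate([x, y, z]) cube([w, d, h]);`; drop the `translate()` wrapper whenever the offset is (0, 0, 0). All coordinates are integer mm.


cube([1236, 1562, 97]);


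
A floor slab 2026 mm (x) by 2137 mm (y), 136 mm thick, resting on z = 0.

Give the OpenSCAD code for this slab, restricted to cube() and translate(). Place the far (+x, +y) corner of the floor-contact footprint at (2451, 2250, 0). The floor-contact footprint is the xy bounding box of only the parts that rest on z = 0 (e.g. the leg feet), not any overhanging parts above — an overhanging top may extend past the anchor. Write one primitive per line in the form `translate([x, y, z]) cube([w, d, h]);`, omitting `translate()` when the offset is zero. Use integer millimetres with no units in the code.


translate([425, 113, 0]) cube([2026, 2137, 136]);


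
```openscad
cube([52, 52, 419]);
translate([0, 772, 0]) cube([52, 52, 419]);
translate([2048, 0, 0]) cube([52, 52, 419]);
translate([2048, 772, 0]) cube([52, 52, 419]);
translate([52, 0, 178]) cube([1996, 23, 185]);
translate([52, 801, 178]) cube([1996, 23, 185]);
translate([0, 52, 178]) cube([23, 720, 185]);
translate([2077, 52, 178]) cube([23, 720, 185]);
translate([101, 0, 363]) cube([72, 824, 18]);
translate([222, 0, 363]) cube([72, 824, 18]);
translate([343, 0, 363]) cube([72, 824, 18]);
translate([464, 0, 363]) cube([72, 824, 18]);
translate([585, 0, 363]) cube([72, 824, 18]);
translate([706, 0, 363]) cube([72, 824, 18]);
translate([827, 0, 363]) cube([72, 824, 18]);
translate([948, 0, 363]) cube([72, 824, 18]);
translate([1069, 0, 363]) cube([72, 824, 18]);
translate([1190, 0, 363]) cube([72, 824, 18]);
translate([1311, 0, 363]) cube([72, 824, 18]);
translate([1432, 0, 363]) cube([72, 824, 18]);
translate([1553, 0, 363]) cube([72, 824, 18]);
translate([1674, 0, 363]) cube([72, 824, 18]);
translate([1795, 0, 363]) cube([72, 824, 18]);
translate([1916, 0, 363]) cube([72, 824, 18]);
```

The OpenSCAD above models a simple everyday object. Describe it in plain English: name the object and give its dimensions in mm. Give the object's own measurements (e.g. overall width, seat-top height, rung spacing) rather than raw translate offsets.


A bed frame 2100 mm long (x) by 824 mm wide (y). Four 52×52 mm corner posts, 419 mm tall, at the corners of the footprint. Four rails of 23 mm thickness and 185 mm height run between adjacent posts with their undersides at z = 178 mm, their outer faces flush with the outside of the frame (the two x-running rails run between the posts' inner faces; the two y-running rails run between the posts' inner faces). 16 slats, each 72 mm wide (x) and 18 mm thick, lie across the top of the two x-running rails, running the full 824 mm width of the frame in y; along x they sit between the end posts with a 49 mm gap after the −x posts and between neighbouring slats, leaving 60 mm before the +x posts.


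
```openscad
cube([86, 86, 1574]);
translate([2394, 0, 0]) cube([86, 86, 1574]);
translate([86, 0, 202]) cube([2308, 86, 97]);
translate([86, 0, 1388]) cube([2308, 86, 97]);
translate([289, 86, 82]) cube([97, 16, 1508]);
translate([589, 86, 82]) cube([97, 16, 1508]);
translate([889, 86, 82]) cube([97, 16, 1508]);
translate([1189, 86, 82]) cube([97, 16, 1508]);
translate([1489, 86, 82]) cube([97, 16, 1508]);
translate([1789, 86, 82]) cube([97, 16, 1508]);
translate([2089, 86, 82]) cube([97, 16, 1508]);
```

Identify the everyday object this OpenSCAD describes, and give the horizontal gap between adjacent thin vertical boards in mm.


A fence section. The picket gap is 203 mm.

Two posts, two rails, 7 pickets — a fence section. Span 2308 mm holds 7 pickets of 97 mm with 8 equal gaps: ⌊(2308 − 7·97) / 8⌋ = 203 mm.


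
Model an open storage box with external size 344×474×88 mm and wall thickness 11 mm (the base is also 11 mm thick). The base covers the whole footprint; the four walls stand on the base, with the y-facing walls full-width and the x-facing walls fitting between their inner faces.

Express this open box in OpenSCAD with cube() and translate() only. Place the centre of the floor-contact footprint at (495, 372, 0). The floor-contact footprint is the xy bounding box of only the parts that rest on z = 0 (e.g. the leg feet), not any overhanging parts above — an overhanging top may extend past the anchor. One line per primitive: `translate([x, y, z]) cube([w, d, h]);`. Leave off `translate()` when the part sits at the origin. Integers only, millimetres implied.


translate([323, 135, 0]) cube([344, 474, 11]);
translate([323, 135, 11]) cube([344, 11, 77]);
translate([323, 598, 11]) cube([344, 11, 77]);
translate([323, 146, 11]) cube([11, 452, 77]);
translate([656, 146, 11]) cube([11, 452, 77]);


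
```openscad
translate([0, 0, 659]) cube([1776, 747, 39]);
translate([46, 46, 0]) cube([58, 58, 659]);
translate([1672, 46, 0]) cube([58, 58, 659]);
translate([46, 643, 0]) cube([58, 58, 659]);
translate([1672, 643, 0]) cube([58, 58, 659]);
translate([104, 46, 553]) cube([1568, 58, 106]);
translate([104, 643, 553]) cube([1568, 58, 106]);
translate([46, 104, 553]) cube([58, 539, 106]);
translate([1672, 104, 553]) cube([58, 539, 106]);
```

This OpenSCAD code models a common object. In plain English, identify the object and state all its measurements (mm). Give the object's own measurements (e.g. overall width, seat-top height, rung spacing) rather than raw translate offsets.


A rectangular dining table. The top is 1776×747×39 mm with its upper surface at z = 698 mm. It stands on four 58×58 mm square legs, each inset 46 mm from the nearest pair of top edges, running from the floor to the underside of the top. Four apron rails, 58 mm thick and 106 mm tall, run between adjacent legs with their top edges flush with the underside of the top and their outer faces flush with the legs' outer faces.


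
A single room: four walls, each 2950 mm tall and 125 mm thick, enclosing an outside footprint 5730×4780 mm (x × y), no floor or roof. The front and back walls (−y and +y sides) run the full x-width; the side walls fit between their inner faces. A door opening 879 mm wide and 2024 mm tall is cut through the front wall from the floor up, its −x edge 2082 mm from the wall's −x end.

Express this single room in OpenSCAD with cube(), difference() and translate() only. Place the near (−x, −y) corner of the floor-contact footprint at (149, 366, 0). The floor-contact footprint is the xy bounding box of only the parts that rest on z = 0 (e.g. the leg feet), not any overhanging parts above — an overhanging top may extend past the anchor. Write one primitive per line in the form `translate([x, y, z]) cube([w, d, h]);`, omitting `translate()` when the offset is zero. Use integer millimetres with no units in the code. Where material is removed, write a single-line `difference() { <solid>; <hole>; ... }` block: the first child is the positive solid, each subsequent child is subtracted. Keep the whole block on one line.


difference() { translate([149, 366, 0]) cube([5730, 125, 2950]); translate([2231, 366, 0]) cube([879, 125, 2024]); }
translate([149, 5021, 0]) cube([5730, 125, 2950]);
translate([149, 491, 0]) cube([125, 4530, 2950]);
translate([5754, 491, 0]) cube([125, 4530, 2950]);


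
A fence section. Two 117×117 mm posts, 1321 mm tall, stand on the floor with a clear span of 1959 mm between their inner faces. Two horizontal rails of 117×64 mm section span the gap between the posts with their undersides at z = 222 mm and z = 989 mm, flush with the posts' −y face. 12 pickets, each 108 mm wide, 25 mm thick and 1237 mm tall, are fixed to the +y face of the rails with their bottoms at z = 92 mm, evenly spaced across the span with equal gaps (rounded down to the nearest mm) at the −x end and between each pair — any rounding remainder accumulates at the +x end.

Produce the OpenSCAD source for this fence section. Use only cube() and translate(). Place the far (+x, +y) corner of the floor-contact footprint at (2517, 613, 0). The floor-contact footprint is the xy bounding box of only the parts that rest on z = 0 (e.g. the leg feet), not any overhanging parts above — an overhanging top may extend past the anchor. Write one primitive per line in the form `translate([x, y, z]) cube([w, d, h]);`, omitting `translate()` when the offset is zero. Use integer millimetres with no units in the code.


translate([324, 496, 0]) cube([117, 117, 1321]);
translate([2400, 496, 0]) cube([117, 117, 1321]);
translate([441, 496, 222]) cube([1959, 117, 64]);
translate([441, 496, 989]) cube([1959, 117, 64]);
translate([492, 613, 92]) cube([108, 25, 1237]);
translate([651, 613, 92]) cube([108, 25, 1237]);
translate([810, 613, 92]) cube([108, 25, 1237]);
translate([969, 613, 92]) cube([108, 25, 1237]);
translate([1128, 613, 92]) cube([108, 25, 1237]);
translate([1287, 613, 92]) cube([108, 25, 1237]);
translate([1446, 613, 92]) cube([108, 25, 1237]);
translate([1605, 613, 92]) cube([108, 25, 1237]);
translate([1764, 613, 92]) cube([108, 25, 1237]);
translate([1923, 613, 92]) cube([108, 25, 1237]);
translate([2082, 613, 92]) cube([108, 25, 1237]);
translate([2241, 613, 92]) cube([108, 25, 1237]);


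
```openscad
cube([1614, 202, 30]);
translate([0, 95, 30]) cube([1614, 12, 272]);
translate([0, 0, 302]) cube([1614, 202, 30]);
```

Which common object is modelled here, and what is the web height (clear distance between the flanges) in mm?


An I-beam. The web height is 272 mm.

Two wide flanges with a thin centred web — an I-beam. Overall 332 mm minus two 30 mm flanges gives a web of 332 − 2·30 = 272 mm.


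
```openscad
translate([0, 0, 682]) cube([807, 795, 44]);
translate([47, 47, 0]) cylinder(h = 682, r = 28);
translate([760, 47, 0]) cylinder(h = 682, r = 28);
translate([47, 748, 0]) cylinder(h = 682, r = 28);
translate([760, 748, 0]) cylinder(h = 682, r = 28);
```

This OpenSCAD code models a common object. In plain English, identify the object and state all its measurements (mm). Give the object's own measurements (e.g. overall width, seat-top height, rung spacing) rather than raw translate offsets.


A table: top 807 mm (x) × 795 mm (y), 44 mm thick, upper face at z = 726 mm, on four round legs of 56 mm diameter, each leg's bounding box inset 19 mm from the nearest pair of top edges from z = 0 to the bottom of the top.


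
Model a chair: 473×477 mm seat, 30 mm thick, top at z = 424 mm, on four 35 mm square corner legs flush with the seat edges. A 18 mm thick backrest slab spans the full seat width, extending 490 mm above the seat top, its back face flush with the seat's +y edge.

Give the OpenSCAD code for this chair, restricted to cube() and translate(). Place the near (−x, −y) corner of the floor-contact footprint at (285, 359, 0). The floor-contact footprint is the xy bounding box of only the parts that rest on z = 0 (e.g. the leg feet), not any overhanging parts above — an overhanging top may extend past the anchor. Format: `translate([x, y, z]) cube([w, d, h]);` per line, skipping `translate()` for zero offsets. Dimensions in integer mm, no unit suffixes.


// leg_h = 424 - 30 = 394
translate([285, 359, 394]) cube([473, 477, 30]);
translate([285, 359, 0]) cube([35, 35, 394]);
translate([723, 359, 0]) cube([35, 35, 394]);
translate([285, 801, 0]) cube([35, 35, 394]);
translate([723, 801, 0]) cube([35, 35, 394]);
translate([285, 818, 424]) cube([473, 18, 490]);


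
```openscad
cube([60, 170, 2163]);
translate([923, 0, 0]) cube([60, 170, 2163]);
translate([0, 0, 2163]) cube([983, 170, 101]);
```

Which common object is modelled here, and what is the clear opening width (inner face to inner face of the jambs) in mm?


A door frame. The clear opening width is 863 mm.

Two 2163 mm tall posts with a header on top — a door frame. The left jamb is 60 mm wide at x = 0; the right jamb starts at x = 923. The clear opening is 923 − 60 = 863 mm.


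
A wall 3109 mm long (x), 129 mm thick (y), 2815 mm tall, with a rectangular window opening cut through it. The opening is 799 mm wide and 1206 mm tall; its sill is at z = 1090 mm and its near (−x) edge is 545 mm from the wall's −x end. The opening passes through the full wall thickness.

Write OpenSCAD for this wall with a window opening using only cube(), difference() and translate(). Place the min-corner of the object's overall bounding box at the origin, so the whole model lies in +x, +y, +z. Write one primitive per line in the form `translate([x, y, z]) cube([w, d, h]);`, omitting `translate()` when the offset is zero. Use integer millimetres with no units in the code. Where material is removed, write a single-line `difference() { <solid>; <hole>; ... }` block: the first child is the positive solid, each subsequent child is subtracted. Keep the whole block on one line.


difference() { cube([3109, 129, 2815]); translate([545, 0, 1090]) cube([799, 129, 1206]); }


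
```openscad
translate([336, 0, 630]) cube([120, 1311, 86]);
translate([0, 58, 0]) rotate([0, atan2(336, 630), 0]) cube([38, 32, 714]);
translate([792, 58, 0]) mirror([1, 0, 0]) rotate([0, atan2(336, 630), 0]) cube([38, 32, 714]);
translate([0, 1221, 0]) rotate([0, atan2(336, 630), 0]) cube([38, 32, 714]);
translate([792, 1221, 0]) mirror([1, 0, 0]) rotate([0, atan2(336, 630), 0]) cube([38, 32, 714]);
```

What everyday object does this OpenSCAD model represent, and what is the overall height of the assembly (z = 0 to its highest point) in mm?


A sawhorse. The overall height is 716 mm.

A beam across two mirrored pairs of raked legs — a sawhorse. The beam's underside is at z = 630 (matching the legs' vertical rise in atan2(336, 630)) and the beam is 86 mm tall, so its top is at 630 + 86 = 716 mm. The raked legs top out at the beam's underside, so that is the highest point.


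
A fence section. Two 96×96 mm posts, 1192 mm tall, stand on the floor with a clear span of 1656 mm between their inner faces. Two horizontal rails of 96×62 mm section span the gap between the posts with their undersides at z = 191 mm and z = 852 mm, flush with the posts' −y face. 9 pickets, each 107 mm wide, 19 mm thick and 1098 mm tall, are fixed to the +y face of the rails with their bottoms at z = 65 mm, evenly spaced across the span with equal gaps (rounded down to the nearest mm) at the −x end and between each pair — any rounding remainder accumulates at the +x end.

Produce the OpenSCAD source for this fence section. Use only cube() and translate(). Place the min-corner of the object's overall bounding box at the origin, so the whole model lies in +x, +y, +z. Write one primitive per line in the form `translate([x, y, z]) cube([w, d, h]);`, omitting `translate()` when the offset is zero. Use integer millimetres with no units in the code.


cube([96, 96, 1192]);
translate([1752, 0, 0]) cube([96, 96, 1192]);
translate([96, 0, 191]) cube([1656, 96, 62]);
translate([96, 0, 852]) cube([1656, 96, 62]);
translate([165, 96, 65]) cube([107, 19, 1098]);
translate([341, 96, 65]) cube([107, 19, 1098]);
translate([517, 96, 65]) cube([107, 19, 1098]);
translate([693, 96, 65]) cube([107, 19, 1098]);
translate([869, 96, 65]) cube([107, 19, 1098]);
translate([1045, 96, 65]) cube([107, 19, 1098]);
translate([1221, 96, 65]) cube([107, 19, 1098]);
translate([1397, 96, 65]) cube([107, 19, 1098]);
translate([1573, 96, 65]) cube([107, 19, 1098]);


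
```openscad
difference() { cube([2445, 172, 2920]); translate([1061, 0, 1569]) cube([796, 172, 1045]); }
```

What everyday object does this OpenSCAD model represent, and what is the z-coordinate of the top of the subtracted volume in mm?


A wall with a window opening. The window head height is 2614 mm.

A wall with a rectangular opening subtracted — a window. Sill at z = 1569, opening 1045 mm tall, so the head is at 1569 + 1045 = 2614 mm.


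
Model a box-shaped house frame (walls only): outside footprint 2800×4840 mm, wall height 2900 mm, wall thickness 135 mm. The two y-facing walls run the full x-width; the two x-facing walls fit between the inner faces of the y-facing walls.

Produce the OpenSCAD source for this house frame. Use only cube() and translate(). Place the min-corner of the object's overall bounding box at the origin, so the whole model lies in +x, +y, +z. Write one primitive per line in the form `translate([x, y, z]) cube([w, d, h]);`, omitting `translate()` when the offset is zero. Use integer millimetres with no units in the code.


cube([2800, 135, 2900]);
translate([0, 4705, 0]) cube([2800, 135, 2900]);
translate([0, 135, 0]) cube([135, 4570, 2900]);
translate([2665, 135, 0]) cube([135, 4570, 2900]);


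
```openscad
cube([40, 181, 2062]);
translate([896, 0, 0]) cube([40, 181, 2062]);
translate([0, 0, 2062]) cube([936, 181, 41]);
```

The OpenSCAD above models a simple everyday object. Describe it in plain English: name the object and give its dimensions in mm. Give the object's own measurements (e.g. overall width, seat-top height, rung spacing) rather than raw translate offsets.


A door frame. The clear opening is 856 mm wide and 2062 mm high. Two 40 mm wide jambs, 181 mm deep, stand either side of the opening from the floor to the top of the opening. A 41 mm thick head sits across the top of both jambs, spanning the full outside width of the frame.


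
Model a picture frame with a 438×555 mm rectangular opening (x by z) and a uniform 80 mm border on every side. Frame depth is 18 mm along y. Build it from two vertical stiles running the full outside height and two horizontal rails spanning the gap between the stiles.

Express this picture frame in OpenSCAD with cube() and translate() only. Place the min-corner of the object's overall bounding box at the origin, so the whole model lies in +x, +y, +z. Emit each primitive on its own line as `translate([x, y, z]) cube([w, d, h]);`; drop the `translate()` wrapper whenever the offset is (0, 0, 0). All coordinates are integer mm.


cube([80, 18, 715]);
translate([518, 0, 0]) cube([80, 18, 715]);
translate([80, 0, 0]) cube([438, 18, 80]);
translate([80, 0, 635]) cube([438, 18, 80]);


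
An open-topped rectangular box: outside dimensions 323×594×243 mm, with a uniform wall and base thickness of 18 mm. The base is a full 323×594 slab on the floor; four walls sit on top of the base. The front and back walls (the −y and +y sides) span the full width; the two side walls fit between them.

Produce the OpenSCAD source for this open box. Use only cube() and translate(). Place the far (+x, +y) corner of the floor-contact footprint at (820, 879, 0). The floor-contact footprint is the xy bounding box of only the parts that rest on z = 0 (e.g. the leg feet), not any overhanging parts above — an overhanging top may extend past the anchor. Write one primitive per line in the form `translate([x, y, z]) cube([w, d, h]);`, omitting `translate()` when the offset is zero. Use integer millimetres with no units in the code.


translate([497, 285, 0]) cube([323, 594, 18]);
translate([497, 285, 18]) cube([323, 18, 225]);
translate([497, 861, 18]) cube([323, 18, 225]);
translate([497, 303, 18]) cube([18, 558, 225]);
translate([802, 303, 18]) cube([18, 558, 225]);


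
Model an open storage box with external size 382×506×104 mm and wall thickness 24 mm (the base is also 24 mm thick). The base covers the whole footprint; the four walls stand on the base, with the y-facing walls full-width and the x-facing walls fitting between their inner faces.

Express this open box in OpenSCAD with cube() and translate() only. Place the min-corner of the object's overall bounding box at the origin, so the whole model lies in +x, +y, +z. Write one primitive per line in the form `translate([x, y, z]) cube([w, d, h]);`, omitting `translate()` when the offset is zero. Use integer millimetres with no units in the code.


cube([382, 506, 24]);
translate([0, 0, 24]) cube([382, 24, 80]);
translate([0, 482, 24]) cube([382, 24, 80]);
translate([0, 24, 24]) cube([24, 458, 80]);
translate([358, 24, 24]) cube([24, 458, 80]);


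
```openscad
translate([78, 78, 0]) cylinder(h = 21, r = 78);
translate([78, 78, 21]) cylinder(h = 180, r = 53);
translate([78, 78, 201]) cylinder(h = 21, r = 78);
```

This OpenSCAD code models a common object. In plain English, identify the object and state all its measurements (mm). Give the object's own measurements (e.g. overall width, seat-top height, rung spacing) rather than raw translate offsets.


A spool: two coaxial disc flanges of radius 78 mm and thickness 21 mm, joined by a core cylinder of radius 53 mm and height 180 mm. The lower flange rests on z = 0 and the three cylinders share a vertical axis.


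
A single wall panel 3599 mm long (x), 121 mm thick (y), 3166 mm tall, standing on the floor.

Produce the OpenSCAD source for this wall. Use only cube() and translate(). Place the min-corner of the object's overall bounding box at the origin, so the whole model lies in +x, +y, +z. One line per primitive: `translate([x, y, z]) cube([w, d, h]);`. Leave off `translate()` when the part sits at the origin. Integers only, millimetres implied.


cube([3599, 121, 3166]);


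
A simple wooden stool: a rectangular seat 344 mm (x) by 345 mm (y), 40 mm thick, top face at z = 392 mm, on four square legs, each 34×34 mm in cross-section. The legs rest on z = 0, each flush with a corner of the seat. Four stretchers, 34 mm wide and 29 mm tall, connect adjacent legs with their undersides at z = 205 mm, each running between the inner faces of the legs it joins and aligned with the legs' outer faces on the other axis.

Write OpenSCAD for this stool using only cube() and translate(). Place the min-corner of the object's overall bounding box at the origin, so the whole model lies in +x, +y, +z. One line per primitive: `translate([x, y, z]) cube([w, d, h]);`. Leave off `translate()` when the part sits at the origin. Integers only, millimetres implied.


translate([0, 0, 352]) cube([344, 345, 40]);
cube([34, 34, 352]);
translate([310, 0, 0]) cube([34, 34, 352]);
translate([0, 311, 0]) cube([34, 34, 352]);
translate([310, 311, 0]) cube([34, 34, 352]);
translate([34, 0, 205]) cube([276, 34, 29]);
translate([34, 311, 205]) cube([276, 34, 29]);
translate([0, 34, 205]) cube([34, 277, 29]);
translate([310, 34, 205]) cube([34, 277, 29]);


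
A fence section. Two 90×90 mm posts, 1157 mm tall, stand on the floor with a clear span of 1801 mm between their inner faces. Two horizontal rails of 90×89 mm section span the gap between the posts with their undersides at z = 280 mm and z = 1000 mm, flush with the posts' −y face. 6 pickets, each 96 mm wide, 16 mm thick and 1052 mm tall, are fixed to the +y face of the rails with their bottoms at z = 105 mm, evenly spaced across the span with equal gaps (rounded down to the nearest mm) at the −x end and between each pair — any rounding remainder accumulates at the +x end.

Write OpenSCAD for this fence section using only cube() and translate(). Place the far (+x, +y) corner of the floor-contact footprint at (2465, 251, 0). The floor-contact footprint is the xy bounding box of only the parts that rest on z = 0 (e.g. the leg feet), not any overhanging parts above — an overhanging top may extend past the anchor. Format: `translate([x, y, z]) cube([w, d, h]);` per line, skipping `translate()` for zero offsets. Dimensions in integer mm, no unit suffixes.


translate([484, 161, 0]) cube([90, 90, 1157]);
translate([2375, 161, 0]) cube([90, 90, 1157]);
translate([574, 161, 280]) cube([1801, 90, 89]);
translate([574, 161, 1000]) cube([1801, 90, 89]);
translate([749, 251, 105]) cube([96, 16, 1052]);
translate([1020, 251, 105]) cube([96, 16, 1052]);
translate([1291, 251, 105]) cube([96, 16, 1052]);
translate([1562, 251, 105]) cube([96, 16, 1052]);
translate([1833, 251, 105]) cube([96, 16, 1052]);
translate([2104, 251, 105]) cube([96, 16, 1052]);


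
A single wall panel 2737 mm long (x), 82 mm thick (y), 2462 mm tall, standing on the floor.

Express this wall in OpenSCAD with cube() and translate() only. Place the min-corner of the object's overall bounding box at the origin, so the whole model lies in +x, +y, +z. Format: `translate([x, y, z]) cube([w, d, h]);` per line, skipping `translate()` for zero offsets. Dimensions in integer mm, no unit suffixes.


cube([2737, 82, 2462]);


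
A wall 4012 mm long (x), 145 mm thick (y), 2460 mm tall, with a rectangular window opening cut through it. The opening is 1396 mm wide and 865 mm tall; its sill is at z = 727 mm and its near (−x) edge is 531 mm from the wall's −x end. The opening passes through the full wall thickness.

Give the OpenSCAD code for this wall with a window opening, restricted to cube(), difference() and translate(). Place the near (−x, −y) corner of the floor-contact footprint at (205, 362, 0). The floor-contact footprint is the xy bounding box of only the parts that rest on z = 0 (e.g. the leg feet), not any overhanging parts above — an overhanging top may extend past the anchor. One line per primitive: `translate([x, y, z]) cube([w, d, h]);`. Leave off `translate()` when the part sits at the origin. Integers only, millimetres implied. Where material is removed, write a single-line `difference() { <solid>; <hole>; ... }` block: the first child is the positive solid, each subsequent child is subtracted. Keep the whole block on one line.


difference() { translate([205, 362, 0]) cube([4012, 145, 2460]); translate([736, 362, 727]) cube([1396, 145, 865]); }


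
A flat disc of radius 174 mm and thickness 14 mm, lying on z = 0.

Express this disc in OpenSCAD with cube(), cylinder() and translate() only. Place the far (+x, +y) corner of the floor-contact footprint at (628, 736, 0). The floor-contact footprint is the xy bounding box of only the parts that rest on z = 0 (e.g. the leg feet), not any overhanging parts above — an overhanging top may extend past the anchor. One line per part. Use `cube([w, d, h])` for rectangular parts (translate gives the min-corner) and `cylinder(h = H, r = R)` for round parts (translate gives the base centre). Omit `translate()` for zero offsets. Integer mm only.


translate([454, 562, 0]) cylinder(h = 14, r = 174);


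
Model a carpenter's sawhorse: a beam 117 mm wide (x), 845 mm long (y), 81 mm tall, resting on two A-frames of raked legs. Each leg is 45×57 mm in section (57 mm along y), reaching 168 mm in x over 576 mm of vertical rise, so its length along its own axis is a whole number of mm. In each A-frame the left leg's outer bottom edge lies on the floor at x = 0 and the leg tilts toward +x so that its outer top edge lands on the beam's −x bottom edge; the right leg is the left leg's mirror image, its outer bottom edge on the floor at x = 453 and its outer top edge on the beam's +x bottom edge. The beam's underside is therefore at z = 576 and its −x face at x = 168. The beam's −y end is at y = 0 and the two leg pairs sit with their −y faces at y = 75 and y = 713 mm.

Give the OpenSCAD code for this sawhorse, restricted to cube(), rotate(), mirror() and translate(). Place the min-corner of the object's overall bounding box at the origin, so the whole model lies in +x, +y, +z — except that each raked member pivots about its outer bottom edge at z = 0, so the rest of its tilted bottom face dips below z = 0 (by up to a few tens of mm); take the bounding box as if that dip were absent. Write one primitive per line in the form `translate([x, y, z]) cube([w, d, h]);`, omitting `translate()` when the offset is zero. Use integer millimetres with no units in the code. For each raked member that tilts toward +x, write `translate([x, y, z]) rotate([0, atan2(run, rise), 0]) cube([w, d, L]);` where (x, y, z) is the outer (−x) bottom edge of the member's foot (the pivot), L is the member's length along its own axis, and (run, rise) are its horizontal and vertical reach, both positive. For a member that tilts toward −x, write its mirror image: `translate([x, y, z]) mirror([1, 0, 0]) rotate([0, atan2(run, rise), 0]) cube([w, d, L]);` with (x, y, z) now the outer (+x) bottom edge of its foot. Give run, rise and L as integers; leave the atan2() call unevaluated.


translate([168, 0, 576]) cube([117, 845, 81]);
translate([0, 75, 0]) rotate([0, atan2(168, 576), 0]) cube([45, 57, 600]);
translate([453, 75, 0]) mirror([1, 0, 0]) rotate([0, atan2(168, 576), 0]) cube([45, 57, 600]);
translate([0, 713, 0]) rotate([0, atan2(168, 576), 0]) cube([45, 57, 600]);
translate([453, 713, 0]) mirror([1, 0, 0]) rotate([0, atan2(168, 576), 0]) cube([45, 57, 600]);


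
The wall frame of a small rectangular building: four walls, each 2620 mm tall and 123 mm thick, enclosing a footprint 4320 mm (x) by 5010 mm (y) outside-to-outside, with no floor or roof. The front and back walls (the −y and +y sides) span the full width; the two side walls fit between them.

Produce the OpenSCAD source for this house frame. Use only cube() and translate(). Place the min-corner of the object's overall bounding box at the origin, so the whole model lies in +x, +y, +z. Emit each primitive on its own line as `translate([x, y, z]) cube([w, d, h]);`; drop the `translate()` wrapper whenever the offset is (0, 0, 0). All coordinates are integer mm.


cube([4320, 123, 2620]);
translate([0, 4887, 0]) cube([4320, 123, 2620]);
translate([0, 123, 0]) cube([123, 4764, 2620]);
translate([4197, 123, 0]) cube([123, 4764, 2620]);


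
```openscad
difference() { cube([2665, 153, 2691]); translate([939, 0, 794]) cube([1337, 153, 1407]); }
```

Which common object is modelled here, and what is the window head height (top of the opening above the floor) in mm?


A wall with a window opening. The window head height is 2201 mm.

A wall with a rectangular opening subtracted — a window. Sill at z = 794, opening 1407 mm tall, so the head is at 794 + 1407 = 2201 mm.
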